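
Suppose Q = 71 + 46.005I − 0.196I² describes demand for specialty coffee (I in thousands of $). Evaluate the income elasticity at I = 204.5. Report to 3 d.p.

-5.448

At I = 204.5: Q = 1282.2535.
dQ/dI = 46.005 − 0.392I = -34.15900.
η = (dQ/dI)·(I/Q) = -34.15900 × (204.5/1282.2535) = -5.448.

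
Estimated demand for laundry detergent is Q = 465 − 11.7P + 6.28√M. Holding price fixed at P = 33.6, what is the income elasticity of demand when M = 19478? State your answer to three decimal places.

0.462

At P = 33.6, M = 19478: Q = 948.339.
Holding P constant, ∂Q/∂M = 6.28/(2√M) = 0.0224987.
η_M = (∂Q/∂M)·(M/Q) = 0.0224987 × (19478/948.339) = 0.462.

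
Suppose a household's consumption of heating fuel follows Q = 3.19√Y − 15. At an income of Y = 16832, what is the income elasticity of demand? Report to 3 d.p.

At Y = 16832: Q = 398.865.
dQ/dY = 3.19/(2√Y) = 0.012294 at this income.
η = (dQ/dY)·(Y/Q) = 0.012294 × (16832/398.865) = 0.519.

0.519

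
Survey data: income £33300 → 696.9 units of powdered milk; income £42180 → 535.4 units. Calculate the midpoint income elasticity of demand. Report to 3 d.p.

-1.114

ΔQ = 535.4 − 696.9 = -161.5; midpoint Q̄ = (696.9 + 535.4)/2 = 616.15.
ΔI = 42180 − 33300 = 8880; midpoint Ī = (33300 + 42180)/2 = 37740.
η = (ΔQ/Q̄) ÷ (ΔI/Ī) = (-161.5/616.15) ÷ (8880/37740) = -1.114.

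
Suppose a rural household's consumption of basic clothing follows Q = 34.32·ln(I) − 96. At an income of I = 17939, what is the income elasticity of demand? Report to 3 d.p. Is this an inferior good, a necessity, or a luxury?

0.143 (necessity)

At I = 17939: Q = 240.155.
dQ/dI = 34.32/I = 0.00191315 at this income.
η = (dQ/dI)·(I/Q) = 0.00191315 × (17939/240.155) = 0.143.
Since 0 < η < 1, the good is a necessity.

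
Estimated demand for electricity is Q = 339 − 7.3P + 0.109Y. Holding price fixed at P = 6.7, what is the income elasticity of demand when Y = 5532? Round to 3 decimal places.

0.675

At P = 6.7, Y = 5532: Q = 893.078.
Holding P constant, ∂Q/∂Y = 0.109.
η_Y = (∂Q/∂Y)·(Y/Q) = 0.109 × (5532/893.078) = 0.675.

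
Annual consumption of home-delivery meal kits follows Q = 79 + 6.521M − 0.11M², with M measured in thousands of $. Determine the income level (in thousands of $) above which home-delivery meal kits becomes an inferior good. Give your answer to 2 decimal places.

dQ/dM = 6.521 − 0.22M.
The good is inferior where dQ/dM < 0. Setting dQ/dM = 0 gives M = 6.521 / 0.22 = 29.64.

29.64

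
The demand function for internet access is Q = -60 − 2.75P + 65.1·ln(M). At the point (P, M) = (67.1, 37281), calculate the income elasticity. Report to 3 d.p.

At P = 67.1, M = 37281: Q = 440.733.
Holding P constant, ∂Q/∂M = 65.1/M = 0.0017462.
η_M = (∂Q/∂M)·(M/Q) = 0.0017462 × (37281/440.733) = 0.148.

0.148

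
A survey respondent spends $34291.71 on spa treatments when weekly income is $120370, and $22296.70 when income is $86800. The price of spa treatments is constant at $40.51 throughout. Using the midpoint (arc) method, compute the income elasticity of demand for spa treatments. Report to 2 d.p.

With a constant price, Q₁ = 34291.71/40.51 = 846.500 and Q₂ = 22296.70/40.51 = 550.400 (equivalently, work directly with expenditure since P cancels).
Midpoint %ΔQ = (22296.70 − 34291.71)/28294.21 = -0.42394; midpoint %ΔI = (86800 − 120370)/103585 = -0.32408.
η = -0.42394 / -0.32408 = 1.31.

1.31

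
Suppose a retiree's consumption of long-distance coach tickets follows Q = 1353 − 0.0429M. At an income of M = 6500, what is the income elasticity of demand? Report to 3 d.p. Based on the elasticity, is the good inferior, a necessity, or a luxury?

-0.260 (inferior good)

At M = 6500: Q = 1074.150.
dQ/dM = −0.0429.
η = (dQ/dM)·(M/Q) = -0.0429 × (6500/1074.150) = -0.260.
Since η < 0, the good is an inferior good.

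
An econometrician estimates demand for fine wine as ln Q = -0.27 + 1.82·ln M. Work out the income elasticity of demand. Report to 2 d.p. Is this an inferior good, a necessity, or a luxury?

1.82 (luxury)

In a log-linear demand, the coefficient on ln M is the income elasticity.
So η = 1.82.
η > 1 ⇒ luxury.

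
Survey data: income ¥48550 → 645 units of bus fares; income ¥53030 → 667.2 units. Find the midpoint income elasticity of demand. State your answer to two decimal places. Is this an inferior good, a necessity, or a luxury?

ΔQ = 667.2 − 645 = 22.2; midpoint Q̄ = (645 + 667.2)/2 = 656.1.
ΔI = 53030 − 48550 = 4480; midpoint Ī = (48550 + 53030)/2 = 50790.
η = (ΔQ/Q̄) ÷ (ΔI/Ī) = (22.2/656.1) ÷ (4480/50790) = 0.38.
0 < η < 1 ⇒ necessity.

0.38 (necessity)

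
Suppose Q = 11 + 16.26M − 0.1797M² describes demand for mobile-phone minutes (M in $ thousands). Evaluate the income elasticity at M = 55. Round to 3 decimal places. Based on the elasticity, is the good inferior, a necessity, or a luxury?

-0.533 (inferior good)

At M = 55: Q = 361.7075.
dQ/dM = 16.26 − 0.3594M = -3.50700.
η = (dQ/dM)·(M/Q) = -3.50700 × (55/361.7075) = -0.533.
η < 0 ⇒ inferior good.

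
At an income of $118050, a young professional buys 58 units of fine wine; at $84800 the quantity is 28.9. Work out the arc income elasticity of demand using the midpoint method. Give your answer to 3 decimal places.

2.043

ΔQ = 28.9 − 58 = -29.1; midpoint Q̄ = (58 + 28.9)/2 = 43.45.
ΔI = 84800 − 118050 = -33250; midpoint Ī = (118050 + 84800)/2 = 101425.
η = (ΔQ/Q̄) ÷ (ΔI/Ī) = (-29.1/43.45) ÷ (-33250/101425) = 2.043.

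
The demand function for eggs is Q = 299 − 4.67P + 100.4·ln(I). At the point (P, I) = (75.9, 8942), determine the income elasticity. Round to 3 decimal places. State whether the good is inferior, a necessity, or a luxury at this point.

At P = 75.9, I = 8942: Q = 858.038.
Holding P constant, ∂Q/∂I = 100.4/I = 0.0112279.
η_I = (∂Q/∂I)·(I/Q) = 0.0112279 × (8942/858.038) = 0.117.
Since 0 < η < 1, this is a necessity.

0.117 (necessity)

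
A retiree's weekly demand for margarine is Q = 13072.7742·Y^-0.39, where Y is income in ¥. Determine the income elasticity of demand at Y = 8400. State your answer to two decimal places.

For Q = A·Y^β the income elasticity is constant and equal to β.
Here β = -0.39, so η = -0.39.

-0.39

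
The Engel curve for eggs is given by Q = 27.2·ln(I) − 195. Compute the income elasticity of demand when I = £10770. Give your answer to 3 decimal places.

At I = 10770: Q = 57.539.
dQ/dI = 27.2/I = 0.00252553 at this income.
η = (dQ/dI)·(I/Q) = 0.00252553 × (10770/57.539) = 0.473.

0.473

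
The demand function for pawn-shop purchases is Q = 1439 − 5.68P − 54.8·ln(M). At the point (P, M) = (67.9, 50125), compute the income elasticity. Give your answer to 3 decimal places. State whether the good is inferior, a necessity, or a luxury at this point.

At P = 67.9, M = 50125: Q = 460.267.
Holding P constant, ∂Q/∂M = -54.8/M = -0.00109327.
η_M = (∂Q/∂M)·(M/Q) = -0.00109327 × (50125/460.267) = -0.119.
Since η < 0, this is an inferior good.

-0.119 (inferior good)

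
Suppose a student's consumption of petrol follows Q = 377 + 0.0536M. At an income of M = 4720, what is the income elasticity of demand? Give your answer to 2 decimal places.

At M = 4720: Q = 629.992.
dQ/dM = 0.0536.
η = (dQ/dM)·(M/Q) = 0.0536 × (4720/629.992) = 0.40.

0.40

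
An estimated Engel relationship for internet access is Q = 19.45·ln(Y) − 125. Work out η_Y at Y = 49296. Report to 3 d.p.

0.228

At Y = 49296: Q = 85.169.
dQ/dY = 19.45/Y = 0.000394555 at this income.
η = (dQ/dY)·(Y/Q) = 0.000394555 × (49296/85.169) = 0.228.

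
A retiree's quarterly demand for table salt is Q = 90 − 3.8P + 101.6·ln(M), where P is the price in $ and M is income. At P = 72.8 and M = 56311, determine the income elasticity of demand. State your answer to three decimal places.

0.110

At P = 72.8, M = 56311: Q = 924.726.
Holding P constant, ∂Q/∂M = 101.6/M = 0.00180427.
η_M = (∂Q/∂M)·(M/Q) = 0.00180427 × (56311/924.726) = 0.110.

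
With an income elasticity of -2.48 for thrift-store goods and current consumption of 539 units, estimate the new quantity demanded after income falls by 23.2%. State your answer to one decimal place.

%ΔQ ≈ η × %ΔI = -2.48 × (-23.2%) = 57.536%.
New Q ≈ 539 × (1 + 0.57536) = 849.1.

849.1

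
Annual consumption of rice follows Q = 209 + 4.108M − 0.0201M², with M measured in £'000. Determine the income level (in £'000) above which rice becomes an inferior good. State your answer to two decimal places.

102.19

dQ/dM = 4.108 − 0.0402M.
The good is inferior where dQ/dM < 0. Setting dQ/dM = 0 gives M = 4.108 / 0.0402 = 102.19.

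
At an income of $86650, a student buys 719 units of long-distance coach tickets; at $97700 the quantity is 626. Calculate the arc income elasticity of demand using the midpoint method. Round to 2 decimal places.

-1.15

ΔQ = 626 − 719 = -93; midpoint Q̄ = (719 + 626)/2 = 672.5.
ΔI = 97700 − 86650 = 11050; midpoint Ī = (86650 + 97700)/2 = 92175.
η = (ΔQ/Q̄) ÷ (ΔI/Ī) = (-93/672.5) ÷ (11050/92175) = -1.15.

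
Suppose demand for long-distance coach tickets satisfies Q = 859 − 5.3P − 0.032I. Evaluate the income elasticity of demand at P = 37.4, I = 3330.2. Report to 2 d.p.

-0.19

At P = 37.4, I = 3330.2: Q = 554.214.
Holding P constant, ∂Q/∂I = −0.032.
η_I = (∂Q/∂I)·(I/Q) = -0.032 × (3330.2/554.214) = -0.19.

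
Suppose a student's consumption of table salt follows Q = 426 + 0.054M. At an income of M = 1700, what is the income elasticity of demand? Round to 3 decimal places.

At M = 1700: Q = 517.800.
dQ/dM = 0.054.
η = (dQ/dM)·(M/Q) = 0.054 × (1700/517.800) = 0.177.

0.177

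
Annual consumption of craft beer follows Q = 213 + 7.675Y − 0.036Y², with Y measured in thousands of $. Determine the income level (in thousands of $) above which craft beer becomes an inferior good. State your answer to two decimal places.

106.60

dQ/dY = 7.675 − 0.072Y.
The good is inferior where dQ/dY < 0. Setting dQ/dY = 0 gives Y = 7.675 / 0.072 = 106.60.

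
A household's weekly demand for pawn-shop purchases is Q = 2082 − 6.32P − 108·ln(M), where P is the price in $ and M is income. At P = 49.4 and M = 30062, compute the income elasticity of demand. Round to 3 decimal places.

At P = 49.4, M = 30062: Q = 656.202.
Holding P constant, ∂Q/∂M = -108/M = -0.00359258.
η_M = (∂Q/∂M)·(M/Q) = -0.00359258 × (30062/656.202) = -0.165.

-0.165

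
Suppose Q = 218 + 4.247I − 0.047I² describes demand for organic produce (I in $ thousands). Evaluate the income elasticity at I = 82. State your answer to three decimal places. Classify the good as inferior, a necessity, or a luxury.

At I = 82: Q = 250.2260.
dQ/dI = 4.247 − 0.094I = -3.46100.
η = (dQ/dI)·(I/Q) = -3.46100 × (82/250.2260) = -1.134.
η < 0 ⇒ inferior good.

-1.134 (inferior good)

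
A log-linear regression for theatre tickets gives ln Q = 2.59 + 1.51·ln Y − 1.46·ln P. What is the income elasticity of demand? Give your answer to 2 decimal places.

In a log-linear demand, the coefficient on ln Y is the income elasticity.
So η = 1.51.

1.51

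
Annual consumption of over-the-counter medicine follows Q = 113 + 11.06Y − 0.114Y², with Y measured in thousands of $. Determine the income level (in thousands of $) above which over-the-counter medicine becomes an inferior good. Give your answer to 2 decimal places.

dQ/dY = 11.06 − 0.228Y.
The good is inferior where dQ/dY < 0. Setting dQ/dY = 0 gives Y = 11.06 / 0.228 = 48.51.

48.51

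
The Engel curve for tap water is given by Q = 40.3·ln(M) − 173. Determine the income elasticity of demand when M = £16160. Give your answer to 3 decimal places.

0.185

At M = 16160: Q = 217.519.
dQ/dM = 40.3/M = 0.00249381 at this income.
η = (dQ/dM)·(M/Q) = 0.00249381 × (16160/217.519) = 0.185.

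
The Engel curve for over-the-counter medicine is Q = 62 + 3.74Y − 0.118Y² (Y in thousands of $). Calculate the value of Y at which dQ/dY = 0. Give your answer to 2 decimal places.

dQ/dY = 3.74 − 0.236Y.
The good is inferior where dQ/dY < 0. Setting dQ/dY = 0 gives Y = 3.74 / 0.236 = 15.85.

15.85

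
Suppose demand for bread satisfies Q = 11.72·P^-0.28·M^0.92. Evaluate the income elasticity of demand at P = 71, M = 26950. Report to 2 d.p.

For a multiplicative demand Q = A·P^α·M^β, the income elasticity is β everywhere.
Here β = 0.92, so η = 0.92.

0.92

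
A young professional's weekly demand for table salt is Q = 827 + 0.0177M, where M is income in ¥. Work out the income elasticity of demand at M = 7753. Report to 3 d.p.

At M = 7753: Q = 964.228.
dQ/dM = 0.0177.
η = (dQ/dM)·(M/Q) = 0.0177 × (7753/964.228) = 0.142.

0.142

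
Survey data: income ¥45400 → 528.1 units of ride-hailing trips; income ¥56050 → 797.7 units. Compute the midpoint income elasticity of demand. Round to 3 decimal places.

ΔQ = 797.7 − 528.1 = 269.6; midpoint Q̄ = (528.1 + 797.7)/2 = 662.9.
ΔI = 56050 − 45400 = 10650; midpoint Ī = (45400 + 56050)/2 = 50725.
η = (ΔQ/Q̄) ÷ (ΔI/Ī) = (269.6/662.9) ÷ (10650/50725) = 1.937.

1.937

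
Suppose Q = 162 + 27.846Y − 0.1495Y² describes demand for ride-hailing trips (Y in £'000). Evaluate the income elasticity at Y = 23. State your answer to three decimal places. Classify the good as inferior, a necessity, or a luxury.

At Y = 23: Q = 723.3725.
dQ/dY = 27.846 − 0.299Y = 20.96900.
η = (dQ/dY)·(Y/Q) = 20.96900 × (23/723.3725) = 0.667.
0 < η < 1 ⇒ necessity.

0.667 (necessity)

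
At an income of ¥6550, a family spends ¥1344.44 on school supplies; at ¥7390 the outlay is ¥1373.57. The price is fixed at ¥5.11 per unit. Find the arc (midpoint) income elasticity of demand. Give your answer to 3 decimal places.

0.178

With a constant price, Q₁ = 1344.44/5.11 = 263.100 and Q₂ = 1373.57/5.11 = 268.800 (equivalently, work directly with expenditure since P cancels).
Midpoint %ΔQ = (1373.57 − 1344.44)/1359.01 = 0.02143; midpoint %ΔI = (7390 − 6550)/6970 = 0.12052.
η = 0.02143 / 0.12052 = 0.178.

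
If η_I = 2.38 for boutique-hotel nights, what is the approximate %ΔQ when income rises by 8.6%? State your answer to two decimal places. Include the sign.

20.47%

%ΔQ ≈ η × %ΔI = 2.38 × 8.6% = 20.47%.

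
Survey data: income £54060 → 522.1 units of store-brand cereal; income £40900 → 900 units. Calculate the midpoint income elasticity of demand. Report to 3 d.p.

ΔQ = 900 − 522.1 = 377.9; midpoint Q̄ = (522.1 + 900)/2 = 711.05.
ΔI = 40900 − 54060 = -13160; midpoint Ī = (54060 + 40900)/2 = 47480.
η = (ΔQ/Q̄) ÷ (ΔI/Ī) = (377.9/711.05) ÷ (-13160/47480) = -1.917.

-1.917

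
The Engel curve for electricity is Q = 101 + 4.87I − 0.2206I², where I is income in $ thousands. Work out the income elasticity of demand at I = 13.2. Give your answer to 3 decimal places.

-0.099

At I = 13.2: Q = 126.8467.
dQ/dI = 4.87 − 0.4412I = -0.95384.
η = (dQ/dI)·(I/Q) = -0.95384 × (13.2/126.8467) = -0.099.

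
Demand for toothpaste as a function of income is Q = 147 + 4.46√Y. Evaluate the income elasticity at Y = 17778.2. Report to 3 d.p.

At Y = 17778.2: Q = 741.674.
dQ/dY = 4.46/(2√Y) = 0.0167248 at this income.
η = (dQ/dY)·(Y/Q) = 0.0167248 × (17778.2/741.674) = 0.401.

0.401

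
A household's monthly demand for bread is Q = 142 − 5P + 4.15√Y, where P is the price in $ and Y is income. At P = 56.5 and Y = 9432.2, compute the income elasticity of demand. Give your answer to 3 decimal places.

At P = 56.5, Y = 9432.2: Q = 262.546.
Holding P constant, ∂Q/∂Y = 4.15/(2√Y) = 0.0213654.
η_Y = (∂Q/∂Y)·(Y/Q) = 0.0213654 × (9432.2/262.546) = 0.768.

0.768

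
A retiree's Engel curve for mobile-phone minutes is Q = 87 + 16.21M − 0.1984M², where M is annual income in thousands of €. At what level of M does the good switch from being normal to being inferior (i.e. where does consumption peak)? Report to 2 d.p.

dQ/dM = 16.21 − 0.3968M.
The good is inferior where dQ/dM < 0. Setting dQ/dM = 0 gives M = 16.21 / 0.3968 = 40.85.

40.85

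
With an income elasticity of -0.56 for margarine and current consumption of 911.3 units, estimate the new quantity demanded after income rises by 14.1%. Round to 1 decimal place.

839.3

%ΔQ ≈ η × %ΔI = -0.56 × 14.1% = -7.896%.
New Q ≈ 911.3 × (1 − 0.07896) = 839.3.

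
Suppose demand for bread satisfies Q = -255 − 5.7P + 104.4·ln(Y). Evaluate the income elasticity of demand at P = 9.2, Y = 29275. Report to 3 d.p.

At P = 9.2, Y = 29275: Q = 766.261.
Holding P constant, ∂Q/∂Y = 104.4/Y = 0.00356618.
η_Y = (∂Q/∂Y)·(Y/Q) = 0.00356618 × (29275/766.261) = 0.136.

0.136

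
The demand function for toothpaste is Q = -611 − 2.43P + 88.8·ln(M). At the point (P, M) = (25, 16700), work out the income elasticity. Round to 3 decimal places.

0.463

At P = 25, M = 16700: Q = 191.667.
Holding P constant, ∂Q/∂M = 88.8/M = 0.00531737.
η_M = (∂Q/∂M)·(M/Q) = 0.00531737 × (16700/191.667) = 0.463.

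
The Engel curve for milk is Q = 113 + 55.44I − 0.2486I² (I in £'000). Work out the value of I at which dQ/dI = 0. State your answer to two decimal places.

111.50

dQ/dI = 55.44 − 0.4972I.
The good is inferior where dQ/dI < 0. Setting dQ/dI = 0 gives I = 55.44 / 0.4972 = 111.50.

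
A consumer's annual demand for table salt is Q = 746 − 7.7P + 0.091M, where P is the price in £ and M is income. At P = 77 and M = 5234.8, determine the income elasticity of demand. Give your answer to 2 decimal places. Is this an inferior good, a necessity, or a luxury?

0.76 (necessity)

At P = 77, M = 5234.8: Q = 629.467.
Holding P constant, ∂Q/∂M = 0.091.
η_M = (∂Q/∂M)·(M/Q) = 0.091 × (5234.8/629.467) = 0.76.
Since 0 < η < 1, this is a necessity.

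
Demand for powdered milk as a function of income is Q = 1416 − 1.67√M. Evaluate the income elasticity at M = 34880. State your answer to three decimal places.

At M = 34880: Q = 1104.108.
dQ/dM = -1.67/(2√M) = -0.00447093 at this income.
η = (dQ/dM)·(M/Q) = -0.00447093 × (34880/1104.108) = -0.141.

-0.141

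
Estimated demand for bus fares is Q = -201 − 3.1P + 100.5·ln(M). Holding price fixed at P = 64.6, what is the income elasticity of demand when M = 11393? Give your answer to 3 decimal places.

At P = 64.6, M = 11393: Q = 537.486.
Holding P constant, ∂Q/∂M = 100.5/M = 0.00882121.
η_M = (∂Q/∂M)·(M/Q) = 0.00882121 × (11393/537.486) = 0.187.

0.187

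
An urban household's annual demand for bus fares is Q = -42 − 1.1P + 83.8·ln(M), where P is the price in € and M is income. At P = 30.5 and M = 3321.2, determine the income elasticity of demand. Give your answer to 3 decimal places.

At P = 30.5, M = 3321.2: Q = 603.907.
Holding P constant, ∂Q/∂M = 83.8/M = 0.0252318.
η_M = (∂Q/∂M)·(M/Q) = 0.0252318 × (3321.2/603.907) = 0.139.

0.139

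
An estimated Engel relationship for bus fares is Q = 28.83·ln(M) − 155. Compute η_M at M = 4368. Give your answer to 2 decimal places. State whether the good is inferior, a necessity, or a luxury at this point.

0.33 (necessity)

At M = 4368: Q = 86.655.
dQ/dM = 28.83/M = 0.00660027 at this income.
η = (dQ/dM)·(M/Q) = 0.00660027 × (4368/86.655) = 0.33.
Since 0 < η < 1, the good is a necessity.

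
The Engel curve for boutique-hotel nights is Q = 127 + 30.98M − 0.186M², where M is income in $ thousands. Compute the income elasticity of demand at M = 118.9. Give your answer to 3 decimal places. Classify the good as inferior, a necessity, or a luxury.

At M = 118.9: Q = 1181.0009.
dQ/dM = 30.98 − 0.372M = -13.25080.
η = (dQ/dM)·(M/Q) = -13.25080 × (118.9/1181.0009) = -1.334.
η < 0 ⇒ inferior good.

-1.334 (inferior good)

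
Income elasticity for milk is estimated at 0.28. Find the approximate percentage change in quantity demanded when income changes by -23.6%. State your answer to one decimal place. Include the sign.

-6.6%

%ΔQ ≈ η × %ΔI = 0.28 × (-23.6%) = -6.6%.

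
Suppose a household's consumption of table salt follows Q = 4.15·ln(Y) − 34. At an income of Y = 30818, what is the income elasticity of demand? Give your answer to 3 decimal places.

0.467

At Y = 30818: Q = 8.894.
dQ/dY = 4.15/Y = 0.000134662 at this income.
η = (dQ/dY)·(Y/Q) = 0.000134662 × (30818/8.894) = 0.467.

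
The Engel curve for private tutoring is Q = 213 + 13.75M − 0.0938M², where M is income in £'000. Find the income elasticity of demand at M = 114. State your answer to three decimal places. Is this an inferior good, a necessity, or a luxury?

At M = 114: Q = 561.4752.
dQ/dM = 13.75 − 0.1876M = -7.63640.
η = (dQ/dM)·(M/Q) = -7.63640 × (114/561.4752) = -1.550.
η < 0 ⇒ inferior good.

-1.550 (inferior good)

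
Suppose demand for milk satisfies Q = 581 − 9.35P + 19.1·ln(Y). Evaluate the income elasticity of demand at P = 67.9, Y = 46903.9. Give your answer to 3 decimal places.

At P = 67.9, Y = 46903.9: Q = 151.572.
Holding P constant, ∂Q/∂Y = 19.1/Y = 0.000407216.
η_Y = (∂Q/∂Y)·(Y/Q) = 0.000407216 × (46903.9/151.572) = 0.126.

0.126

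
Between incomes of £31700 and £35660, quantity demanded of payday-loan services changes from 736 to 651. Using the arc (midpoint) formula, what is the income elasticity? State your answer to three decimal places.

-1.042

ΔQ = 651 − 736 = -85; midpoint Q̄ = (736 + 651)/2 = 693.5.
ΔI = 35660 − 31700 = 3960; midpoint Ī = (31700 + 35660)/2 = 33680.
η = (ΔQ/Q̄) ÷ (ΔI/Ī) = (-85/693.5) ÷ (3960/33680) = -1.042.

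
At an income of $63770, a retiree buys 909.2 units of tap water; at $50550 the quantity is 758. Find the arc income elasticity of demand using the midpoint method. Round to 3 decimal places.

ΔQ = 758 − 909.2 = -151.2; midpoint Q̄ = (909.2 + 758)/2 = 833.6.
ΔI = 50550 − 63770 = -13220; midpoint Ī = (63770 + 50550)/2 = 57160.
η = (ΔQ/Q̄) ÷ (ΔI/Ī) = (-151.2/833.6) ÷ (-13220/57160) = 0.784.

0.784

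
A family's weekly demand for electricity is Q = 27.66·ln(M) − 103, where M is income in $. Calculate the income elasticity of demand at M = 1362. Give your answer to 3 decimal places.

0.286

At M = 1362: Q = 96.614.
dQ/dM = 27.66/M = 0.0203084 at this income.
η = (dQ/dM)·(M/Q) = 0.0203084 × (1362/96.614) = 0.286.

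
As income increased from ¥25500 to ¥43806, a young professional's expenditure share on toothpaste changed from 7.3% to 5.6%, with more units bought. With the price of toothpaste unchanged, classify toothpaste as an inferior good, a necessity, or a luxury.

necessity

Quantity rises but the budget share falls as income rises, so 0 < η < 1.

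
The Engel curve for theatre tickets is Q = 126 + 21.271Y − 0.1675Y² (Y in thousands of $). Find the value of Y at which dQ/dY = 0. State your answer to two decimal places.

63.50

dQ/dY = 21.271 − 0.335Y.
The good is inferior where dQ/dY < 0. Setting dQ/dY = 0 gives Y = 21.271 / 0.335 = 63.50.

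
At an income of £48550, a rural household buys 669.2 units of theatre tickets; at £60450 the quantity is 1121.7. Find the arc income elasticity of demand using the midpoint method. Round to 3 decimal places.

ΔQ = 1121.7 − 669.2 = 452.5; midpoint Q̄ = (669.2 + 1121.7)/2 = 895.45.
ΔI = 60450 − 48550 = 11900; midpoint Ī = (48550 + 60450)/2 = 54500.
η = (ΔQ/Q̄) ÷ (ΔI/Ī) = (452.5/895.45) ÷ (11900/54500) = 2.314.

2.314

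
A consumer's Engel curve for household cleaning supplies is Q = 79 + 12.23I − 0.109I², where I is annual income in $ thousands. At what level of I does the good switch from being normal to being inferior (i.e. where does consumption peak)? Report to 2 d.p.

56.10

dQ/dI = 12.23 − 0.218I.
The good is inferior where dQ/dI < 0. Setting dQ/dI = 0 gives I = 12.23 / 0.218 = 56.10.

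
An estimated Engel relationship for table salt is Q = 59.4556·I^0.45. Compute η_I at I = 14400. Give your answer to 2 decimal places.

0.45

For Q = A·I^β the income elasticity is constant and equal to β.
Here β = 0.45, so η = 0.45.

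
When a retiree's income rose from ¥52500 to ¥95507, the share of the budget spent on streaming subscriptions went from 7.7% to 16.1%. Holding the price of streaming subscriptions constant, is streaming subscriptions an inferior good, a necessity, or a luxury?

The budget share rises as income rises, so η > 1.

luxury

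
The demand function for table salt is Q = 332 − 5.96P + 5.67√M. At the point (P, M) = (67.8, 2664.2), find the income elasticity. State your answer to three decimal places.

0.663

At P = 67.8, M = 2664.2: Q = 220.574.
Holding P constant, ∂Q/∂M = 5.67/(2√M) = 0.0549249.
η_M = (∂Q/∂M)·(M/Q) = 0.0549249 × (2664.2/220.574) = 0.663.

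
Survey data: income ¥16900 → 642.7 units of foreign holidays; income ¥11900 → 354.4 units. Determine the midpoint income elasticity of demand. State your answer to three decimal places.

1.665

ΔQ = 354.4 − 642.7 = -288.3; midpoint Q̄ = (642.7 + 354.4)/2 = 498.55.
ΔI = 11900 − 16900 = -5000; midpoint Ī = (16900 + 11900)/2 = 14400.
η = (ΔQ/Q̄) ÷ (ΔI/Ī) = (-288.3/498.55) ÷ (-5000/14400) = 1.665.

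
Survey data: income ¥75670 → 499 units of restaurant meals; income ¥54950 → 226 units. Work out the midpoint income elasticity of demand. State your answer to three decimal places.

ΔQ = 226 − 499 = -273; midpoint Q̄ = (499 + 226)/2 = 362.5.
ΔI = 54950 − 75670 = -20720; midpoint Ī = (75670 + 54950)/2 = 65310.
η = (ΔQ/Q̄) ÷ (ΔI/Ī) = (-273/362.5) ÷ (-20720/65310) = 2.374.

2.374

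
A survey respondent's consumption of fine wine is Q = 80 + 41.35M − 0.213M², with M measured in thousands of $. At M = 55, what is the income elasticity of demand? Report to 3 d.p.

At M = 55: Q = 1709.9250.
dQ/dM = 41.35 − 0.426M = 17.92000.
η = (dQ/dM)·(M/Q) = 17.92000 × (55/1709.9250) = 0.576.

0.576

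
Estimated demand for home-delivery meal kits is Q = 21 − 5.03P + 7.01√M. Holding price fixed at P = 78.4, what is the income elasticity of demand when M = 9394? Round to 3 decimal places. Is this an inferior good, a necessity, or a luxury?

1.110 (luxury)

At P = 78.4, M = 9394: Q = 306.076.
Holding P constant, ∂Q/∂M = 7.01/(2√M) = 0.0361629.
η_M = (∂Q/∂M)·(M/Q) = 0.0361629 × (9394/306.076) = 1.110.
Since η > 1, this is a luxury.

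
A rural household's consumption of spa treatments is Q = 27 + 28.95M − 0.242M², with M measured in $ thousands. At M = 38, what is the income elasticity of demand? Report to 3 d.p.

0.516

At M = 38: Q = 777.6520.
dQ/dM = 28.95 − 0.484M = 10.55800.
η = (dQ/dM)·(M/Q) = 10.55800 × (38/777.6520) = 0.516.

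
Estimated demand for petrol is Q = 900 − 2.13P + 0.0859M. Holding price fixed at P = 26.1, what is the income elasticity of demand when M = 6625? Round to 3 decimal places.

0.403

At P = 26.1, M = 6625: Q = 1413.495.
Holding P constant, ∂Q/∂M = 0.0859.
η_M = (∂Q/∂M)·(M/Q) = 0.0859 × (6625/1413.495) = 0.403.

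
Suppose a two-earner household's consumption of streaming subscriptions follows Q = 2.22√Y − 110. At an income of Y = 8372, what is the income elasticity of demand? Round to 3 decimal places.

1.091

At Y = 8372: Q = 93.127.
dQ/dY = 2.22/(2√Y) = 0.0121313 at this income.
η = (dQ/dY)·(Y/Q) = 0.0121313 × (8372/93.127) = 1.091.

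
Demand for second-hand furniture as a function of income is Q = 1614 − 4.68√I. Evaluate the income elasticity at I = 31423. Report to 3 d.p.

-0.529

At I = 31423: Q = 784.398.
dQ/dI = -4.68/(2√I) = -0.0132006 at this income.
η = (dQ/dI)·(I/Q) = -0.0132006 × (31423/784.398) = -0.529.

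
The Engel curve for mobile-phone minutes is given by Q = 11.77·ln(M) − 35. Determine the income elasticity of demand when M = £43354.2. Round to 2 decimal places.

0.13

At M = 43354.2: Q = 90.670.
dQ/dM = 11.77/M = 0.000271485 at this income.
η = (dQ/dM)·(M/Q) = 0.000271485 × (43354.2/90.670) = 0.13.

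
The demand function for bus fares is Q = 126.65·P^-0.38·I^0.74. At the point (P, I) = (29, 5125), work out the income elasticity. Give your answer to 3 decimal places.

0.740

For a multiplicative demand Q = A·P^α·I^β, the income elasticity is β everywhere.
Here β = 0.74, so η = 0.740.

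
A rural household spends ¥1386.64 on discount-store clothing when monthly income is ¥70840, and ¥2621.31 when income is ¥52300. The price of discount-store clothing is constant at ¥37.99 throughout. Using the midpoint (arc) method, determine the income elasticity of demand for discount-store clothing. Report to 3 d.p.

With a constant price, Q₁ = 1386.64/37.99 = 36.500 and Q₂ = 2621.31/37.99 = 69.000 (equivalently, work directly with expenditure since P cancels).
Midpoint %ΔQ = (2621.31 − 1386.64)/2003.98 = 0.61611; midpoint %ΔI = (52300 − 70840)/61570 = -0.30112.
η = 0.61611 / -0.30112 = -2.046.

-2.046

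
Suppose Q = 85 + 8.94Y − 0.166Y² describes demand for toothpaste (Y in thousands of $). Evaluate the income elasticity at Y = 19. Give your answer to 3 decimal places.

0.257

At Y = 19: Q = 194.9340.
dQ/dY = 8.94 − 0.332Y = 2.63200.
η = (dQ/dY)·(Y/Q) = 2.63200 × (19/194.9340) = 0.257.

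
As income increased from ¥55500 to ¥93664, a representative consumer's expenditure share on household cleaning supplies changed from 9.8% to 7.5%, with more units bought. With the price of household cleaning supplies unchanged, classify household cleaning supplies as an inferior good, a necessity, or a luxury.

necessity

Quantity rises but the budget share falls as income rises, so 0 < η < 1.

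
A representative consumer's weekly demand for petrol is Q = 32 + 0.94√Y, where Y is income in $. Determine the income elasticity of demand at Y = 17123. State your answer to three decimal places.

0.397

At Y = 17123: Q = 155.004.
dQ/dY = 0.94/(2√Y) = 0.00359177 at this income.
η = (dQ/dY)·(Y/Q) = 0.00359177 × (17123/155.004) = 0.397.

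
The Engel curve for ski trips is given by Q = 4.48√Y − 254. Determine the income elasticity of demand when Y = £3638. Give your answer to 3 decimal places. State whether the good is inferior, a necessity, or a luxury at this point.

8.332 (luxury)

At Y = 3638: Q = 16.215.
dQ/dY = 4.48/(2√Y) = 0.0371378 at this income.
η = (dQ/dY)·(Y/Q) = 0.0371378 × (3638/16.215) = 8.332.
Since η > 1, the good is a luxury.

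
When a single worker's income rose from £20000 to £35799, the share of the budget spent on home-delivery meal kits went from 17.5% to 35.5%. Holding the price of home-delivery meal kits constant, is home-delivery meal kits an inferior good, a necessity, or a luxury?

luxury

The budget share rises as income rises, so η > 1.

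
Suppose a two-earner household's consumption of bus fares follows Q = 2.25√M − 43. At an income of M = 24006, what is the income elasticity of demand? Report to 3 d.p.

0.570

At M = 24006: Q = 305.612.
dQ/dM = 2.25/(2√M) = 0.00726094 at this income.
η = (dQ/dM)·(M/Q) = 0.00726094 × (24006/305.612) = 0.570.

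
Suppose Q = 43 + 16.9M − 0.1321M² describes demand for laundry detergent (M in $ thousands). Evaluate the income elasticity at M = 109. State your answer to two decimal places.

At M = 109: Q = 315.6199.
dQ/dM = 16.9 − 0.2642M = -11.89780.
η = (dQ/dM)·(M/Q) = -11.89780 × (109/315.6199) = -4.11.

-4.11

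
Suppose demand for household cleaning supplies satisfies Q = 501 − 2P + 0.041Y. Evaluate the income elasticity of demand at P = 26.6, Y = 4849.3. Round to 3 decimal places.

0.307

At P = 26.6, Y = 4849.3: Q = 646.621.
Holding P constant, ∂Q/∂Y = 0.041.
η_Y = (∂Q/∂Y)·(Y/Q) = 0.041 × (4849.3/646.621) = 0.307.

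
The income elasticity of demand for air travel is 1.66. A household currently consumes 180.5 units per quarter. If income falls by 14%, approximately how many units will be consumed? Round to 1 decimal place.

%ΔQ ≈ η × %ΔI = 1.66 × (-14%) = -23.24%.
New Q ≈ 180.5 × (1 − 0.2324) = 138.6.

138.6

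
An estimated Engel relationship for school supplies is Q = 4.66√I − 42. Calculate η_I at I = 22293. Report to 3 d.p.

At I = 22293: Q = 653.777.
dQ/dI = 4.66/(2√I) = 0.0156053 at this income.
η = (dQ/dI)·(I/Q) = 0.0156053 × (22293/653.777) = 0.532.

0.532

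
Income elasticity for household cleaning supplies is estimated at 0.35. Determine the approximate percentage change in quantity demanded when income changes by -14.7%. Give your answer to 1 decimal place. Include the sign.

%ΔQ ≈ η × %ΔI = 0.35 × (-14.7%) = -5.1%.

-5.1%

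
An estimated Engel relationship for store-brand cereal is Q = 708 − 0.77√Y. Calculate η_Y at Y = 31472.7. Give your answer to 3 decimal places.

-0.120

At Y = 31472.7: Q = 571.398.
dQ/dY = -0.77/(2√Y) = -0.00217017 at this income.
η = (dQ/dY)·(Y/Q) = -0.00217017 × (31472.7/571.398) = -0.120.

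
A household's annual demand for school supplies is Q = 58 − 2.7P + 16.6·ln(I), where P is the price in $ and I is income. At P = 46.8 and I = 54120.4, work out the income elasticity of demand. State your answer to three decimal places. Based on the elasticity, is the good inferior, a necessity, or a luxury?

At P = 46.8, I = 54120.4: Q = 112.563.
Holding P constant, ∂Q/∂I = 16.6/I = 0.000306724.
η_I = (∂Q/∂I)·(I/Q) = 0.000306724 × (54120.4/112.563) = 0.147.
Since 0 < η < 1, this is a necessity.

0.147 (necessity)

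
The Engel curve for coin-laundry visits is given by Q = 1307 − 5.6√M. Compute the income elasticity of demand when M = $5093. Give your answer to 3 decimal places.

-0.220

At M = 5093: Q = 907.355.
dQ/dM = -5.6/(2√M) = -0.0392348 at this income.
η = (dQ/dM)·(M/Q) = -0.0392348 × (5093/907.355) = -0.220.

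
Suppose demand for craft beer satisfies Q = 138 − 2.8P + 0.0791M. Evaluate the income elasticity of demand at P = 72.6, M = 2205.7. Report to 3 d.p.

At P = 72.6, M = 2205.7: Q = 109.191.
Holding P constant, ∂Q/∂M = 0.0791.
η_M = (∂Q/∂M)·(M/Q) = 0.0791 × (2205.7/109.191) = 1.598.

1.598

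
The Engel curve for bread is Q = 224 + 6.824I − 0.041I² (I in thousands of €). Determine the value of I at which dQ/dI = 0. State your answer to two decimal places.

dQ/dI = 6.824 − 0.082I.
The good is inferior where dQ/dI < 0. Setting dQ/dI = 0 gives I = 6.824 / 0.082 = 83.22.

83.22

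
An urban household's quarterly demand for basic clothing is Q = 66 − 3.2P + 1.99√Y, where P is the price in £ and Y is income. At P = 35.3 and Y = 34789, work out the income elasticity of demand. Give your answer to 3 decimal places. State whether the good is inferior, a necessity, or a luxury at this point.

At P = 35.3, Y = 34789: Q = 324.211.
Holding P constant, ∂Q/∂Y = 1.99/(2√Y) = 0.0053346.
η_Y = (∂Q/∂Y)·(Y/Q) = 0.0053346 × (34789/324.211) = 0.572.
Since 0 < η < 1, this is a necessity.

0.572 (necessity)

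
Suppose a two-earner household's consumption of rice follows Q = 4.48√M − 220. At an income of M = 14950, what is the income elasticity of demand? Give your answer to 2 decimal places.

0.84

At M = 14950: Q = 327.770.
dQ/dM = 4.48/(2√M) = 0.0183201 at this income.
η = (dQ/dM)·(M/Q) = 0.0183201 × (14950/327.770) = 0.84.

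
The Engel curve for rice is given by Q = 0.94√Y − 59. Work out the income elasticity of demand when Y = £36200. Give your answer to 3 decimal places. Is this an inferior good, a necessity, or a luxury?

At Y = 36200: Q = 119.847.
dQ/dY = 0.94/(2√Y) = 0.00247027 at this income.
η = (dQ/dY)·(Y/Q) = 0.00247027 × (36200/119.847) = 0.746.
Since 0 < η < 1, the good is a necessity.

0.746 (necessity)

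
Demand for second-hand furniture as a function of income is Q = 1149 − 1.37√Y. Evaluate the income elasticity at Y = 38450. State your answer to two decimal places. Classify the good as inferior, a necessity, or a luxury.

At Y = 38450: Q = 880.361.
dQ/dY = -1.37/(2√Y) = -0.00349335 at this income.
η = (dQ/dY)·(Y/Q) = -0.00349335 × (38450/880.361) = -0.15.
Since η < 0, the good is an inferior good.

-0.15 (inferior good)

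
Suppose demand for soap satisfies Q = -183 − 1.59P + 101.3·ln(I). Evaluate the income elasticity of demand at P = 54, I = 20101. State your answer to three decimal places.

At P = 54, I = 20101: Q = 734.874.
Holding P constant, ∂Q/∂I = 101.3/I = 0.00503955.
η_I = (∂Q/∂I)·(I/Q) = 0.00503955 × (20101/734.874) = 0.138.

0.138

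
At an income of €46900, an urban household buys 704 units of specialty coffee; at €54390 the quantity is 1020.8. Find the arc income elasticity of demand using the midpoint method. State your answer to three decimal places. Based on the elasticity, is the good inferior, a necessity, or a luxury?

2.484 (luxury)

ΔQ = 1020.8 − 704 = 316.8; midpoint Q̄ = (704 + 1020.8)/2 = 862.4.
ΔI = 54390 − 46900 = 7490; midpoint Ī = (46900 + 54390)/2 = 50645.
η = (ΔQ/Q̄) ÷ (ΔI/Ī) = (316.8/862.4) ÷ (7490/50645) = 2.484.
η > 1 ⇒ luxury.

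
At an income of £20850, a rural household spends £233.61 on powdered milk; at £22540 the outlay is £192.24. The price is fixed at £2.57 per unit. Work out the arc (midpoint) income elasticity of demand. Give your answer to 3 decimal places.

With a constant price, Q₁ = 233.61/2.57 = 90.899 and Q₂ = 192.24/2.57 = 74.802 (equivalently, work directly with expenditure since P cancels).
Midpoint %ΔQ = (192.24 − 233.61)/212.93 = -0.19429; midpoint %ΔI = (22540 − 20850)/21695 = 0.07790.
η = -0.19429 / 0.07790 = -2.494.

-2.494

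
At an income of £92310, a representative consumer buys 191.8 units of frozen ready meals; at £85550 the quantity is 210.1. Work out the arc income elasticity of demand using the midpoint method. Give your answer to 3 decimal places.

ΔQ = 210.1 − 191.8 = 18.3; midpoint Q̄ = (191.8 + 210.1)/2 = 200.95.
ΔI = 85550 − 92310 = -6760; midpoint Ī = (92310 + 85550)/2 = 88930.
η = (ΔQ/Q̄) ÷ (ΔI/Ī) = (18.3/200.95) ÷ (-6760/88930) = -1.198.

-1.198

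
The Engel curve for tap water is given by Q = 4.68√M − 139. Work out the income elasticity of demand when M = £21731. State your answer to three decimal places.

0.626

At M = 21731: Q = 550.899.
dQ/dM = 4.68/(2√M) = 0.0158736 at this income.
η = (dQ/dM)·(M/Q) = 0.0158736 × (21731/550.899) = 0.626.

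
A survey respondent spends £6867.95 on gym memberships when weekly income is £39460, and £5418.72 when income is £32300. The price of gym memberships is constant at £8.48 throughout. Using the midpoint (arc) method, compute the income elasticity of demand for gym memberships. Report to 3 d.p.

1.182

With a constant price, Q₁ = 6867.95/8.48 = 809.900 and Q₂ = 5418.72/8.48 = 639.000 (equivalently, work directly with expenditure since P cancels).
Midpoint %ΔQ = (5418.72 − 6867.95)/6143.34 = -0.23590; midpoint %ΔI = (32300 − 39460)/35880 = -0.19955.
η = -0.23590 / -0.19955 = 1.182.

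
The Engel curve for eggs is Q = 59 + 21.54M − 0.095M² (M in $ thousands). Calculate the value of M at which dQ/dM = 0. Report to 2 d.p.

113.37

dQ/dM = 21.54 − 0.19M.
The good is inferior where dQ/dM < 0. Setting dQ/dM = 0 gives M = 21.54 / 0.19 = 113.37.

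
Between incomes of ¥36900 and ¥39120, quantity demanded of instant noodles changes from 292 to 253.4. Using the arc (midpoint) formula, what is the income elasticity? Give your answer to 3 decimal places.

-2.424

ΔQ = 253.4 − 292 = -38.6; midpoint Q̄ = (292 + 253.4)/2 = 272.7.
ΔI = 39120 − 36900 = 2220; midpoint Ī = (36900 + 39120)/2 = 38010.
η = (ΔQ/Q̄) ÷ (ΔI/Ī) = (-38.6/272.7) ÷ (2220/38010) = -2.424.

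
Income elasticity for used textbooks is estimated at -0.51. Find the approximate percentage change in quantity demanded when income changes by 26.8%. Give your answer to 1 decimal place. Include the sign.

-13.7%

%ΔQ ≈ η × %ΔI = -0.51 × 26.8% = -13.7%.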